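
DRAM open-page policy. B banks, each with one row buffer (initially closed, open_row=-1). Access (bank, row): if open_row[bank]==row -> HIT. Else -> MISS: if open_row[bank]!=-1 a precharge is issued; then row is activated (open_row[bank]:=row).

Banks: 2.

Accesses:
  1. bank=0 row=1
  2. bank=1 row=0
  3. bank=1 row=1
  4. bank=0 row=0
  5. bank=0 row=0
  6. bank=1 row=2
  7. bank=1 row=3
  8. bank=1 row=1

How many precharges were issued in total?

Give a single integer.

Acc 1: bank0 row1 -> MISS (open row1); precharges=0
Acc 2: bank1 row0 -> MISS (open row0); precharges=0
Acc 3: bank1 row1 -> MISS (open row1); precharges=1
Acc 4: bank0 row0 -> MISS (open row0); precharges=2
Acc 5: bank0 row0 -> HIT
Acc 6: bank1 row2 -> MISS (open row2); precharges=3
Acc 7: bank1 row3 -> MISS (open row3); precharges=4
Acc 8: bank1 row1 -> MISS (open row1); precharges=5

Answer: 5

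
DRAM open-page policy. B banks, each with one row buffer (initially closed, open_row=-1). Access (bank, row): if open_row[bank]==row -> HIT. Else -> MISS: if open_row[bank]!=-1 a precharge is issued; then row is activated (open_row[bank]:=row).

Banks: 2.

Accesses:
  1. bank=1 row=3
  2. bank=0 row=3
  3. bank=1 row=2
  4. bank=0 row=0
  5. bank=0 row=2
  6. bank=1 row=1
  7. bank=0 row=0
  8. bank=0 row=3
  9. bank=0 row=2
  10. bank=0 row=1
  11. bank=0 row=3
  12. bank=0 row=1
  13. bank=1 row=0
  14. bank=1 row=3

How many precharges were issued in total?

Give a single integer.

Acc 1: bank1 row3 -> MISS (open row3); precharges=0
Acc 2: bank0 row3 -> MISS (open row3); precharges=0
Acc 3: bank1 row2 -> MISS (open row2); precharges=1
Acc 4: bank0 row0 -> MISS (open row0); precharges=2
Acc 5: bank0 row2 -> MISS (open row2); precharges=3
Acc 6: bank1 row1 -> MISS (open row1); precharges=4
Acc 7: bank0 row0 -> MISS (open row0); precharges=5
Acc 8: bank0 row3 -> MISS (open row3); precharges=6
Acc 9: bank0 row2 -> MISS (open row2); precharges=7
Acc 10: bank0 row1 -> MISS (open row1); precharges=8
Acc 11: bank0 row3 -> MISS (open row3); precharges=9
Acc 12: bank0 row1 -> MISS (open row1); precharges=10
Acc 13: bank1 row0 -> MISS (open row0); precharges=11
Acc 14: bank1 row3 -> MISS (open row3); precharges=12

Answer: 12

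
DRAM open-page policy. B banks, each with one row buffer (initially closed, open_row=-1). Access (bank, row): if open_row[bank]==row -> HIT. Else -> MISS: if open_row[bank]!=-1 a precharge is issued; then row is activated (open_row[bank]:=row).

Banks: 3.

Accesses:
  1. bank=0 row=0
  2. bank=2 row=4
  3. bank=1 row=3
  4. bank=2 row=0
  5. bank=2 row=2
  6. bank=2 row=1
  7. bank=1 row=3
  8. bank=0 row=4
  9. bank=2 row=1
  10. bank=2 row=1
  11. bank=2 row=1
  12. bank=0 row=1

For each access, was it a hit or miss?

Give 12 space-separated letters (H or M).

Acc 1: bank0 row0 -> MISS (open row0); precharges=0
Acc 2: bank2 row4 -> MISS (open row4); precharges=0
Acc 3: bank1 row3 -> MISS (open row3); precharges=0
Acc 4: bank2 row0 -> MISS (open row0); precharges=1
Acc 5: bank2 row2 -> MISS (open row2); precharges=2
Acc 6: bank2 row1 -> MISS (open row1); precharges=3
Acc 7: bank1 row3 -> HIT
Acc 8: bank0 row4 -> MISS (open row4); precharges=4
Acc 9: bank2 row1 -> HIT
Acc 10: bank2 row1 -> HIT
Acc 11: bank2 row1 -> HIT
Acc 12: bank0 row1 -> MISS (open row1); precharges=5

Answer: M M M M M M H M H H H M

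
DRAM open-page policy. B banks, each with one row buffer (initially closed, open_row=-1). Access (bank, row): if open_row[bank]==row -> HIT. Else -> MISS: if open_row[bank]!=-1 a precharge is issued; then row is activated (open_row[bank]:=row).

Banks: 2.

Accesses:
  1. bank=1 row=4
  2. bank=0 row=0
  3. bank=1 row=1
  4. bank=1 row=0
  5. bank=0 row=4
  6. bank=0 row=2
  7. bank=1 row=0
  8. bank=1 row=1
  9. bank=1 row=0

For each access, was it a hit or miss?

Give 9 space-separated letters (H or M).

Acc 1: bank1 row4 -> MISS (open row4); precharges=0
Acc 2: bank0 row0 -> MISS (open row0); precharges=0
Acc 3: bank1 row1 -> MISS (open row1); precharges=1
Acc 4: bank1 row0 -> MISS (open row0); precharges=2
Acc 5: bank0 row4 -> MISS (open row4); precharges=3
Acc 6: bank0 row2 -> MISS (open row2); precharges=4
Acc 7: bank1 row0 -> HIT
Acc 8: bank1 row1 -> MISS (open row1); precharges=5
Acc 9: bank1 row0 -> MISS (open row0); precharges=6

Answer: M M M M M M H M M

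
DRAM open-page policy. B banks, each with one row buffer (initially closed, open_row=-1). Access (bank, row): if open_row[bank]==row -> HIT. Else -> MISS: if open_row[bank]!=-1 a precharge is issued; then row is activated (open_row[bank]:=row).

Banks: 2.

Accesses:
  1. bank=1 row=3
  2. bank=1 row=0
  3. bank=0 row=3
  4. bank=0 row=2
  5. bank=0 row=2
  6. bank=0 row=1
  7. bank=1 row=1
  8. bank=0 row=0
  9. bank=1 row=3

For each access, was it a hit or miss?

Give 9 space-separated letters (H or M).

Acc 1: bank1 row3 -> MISS (open row3); precharges=0
Acc 2: bank1 row0 -> MISS (open row0); precharges=1
Acc 3: bank0 row3 -> MISS (open row3); precharges=1
Acc 4: bank0 row2 -> MISS (open row2); precharges=2
Acc 5: bank0 row2 -> HIT
Acc 6: bank0 row1 -> MISS (open row1); precharges=3
Acc 7: bank1 row1 -> MISS (open row1); precharges=4
Acc 8: bank0 row0 -> MISS (open row0); precharges=5
Acc 9: bank1 row3 -> MISS (open row3); precharges=6

Answer: M M M M H M M M M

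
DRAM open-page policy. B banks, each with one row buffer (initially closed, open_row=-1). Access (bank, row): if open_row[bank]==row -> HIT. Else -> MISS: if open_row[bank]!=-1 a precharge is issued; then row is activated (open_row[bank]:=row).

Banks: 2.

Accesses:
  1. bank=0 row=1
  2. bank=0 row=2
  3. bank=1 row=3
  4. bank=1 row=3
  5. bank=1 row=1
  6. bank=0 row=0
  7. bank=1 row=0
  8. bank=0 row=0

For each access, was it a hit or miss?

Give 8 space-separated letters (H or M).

Acc 1: bank0 row1 -> MISS (open row1); precharges=0
Acc 2: bank0 row2 -> MISS (open row2); precharges=1
Acc 3: bank1 row3 -> MISS (open row3); precharges=1
Acc 4: bank1 row3 -> HIT
Acc 5: bank1 row1 -> MISS (open row1); precharges=2
Acc 6: bank0 row0 -> MISS (open row0); precharges=3
Acc 7: bank1 row0 -> MISS (open row0); precharges=4
Acc 8: bank0 row0 -> HIT

Answer: M M M H M M M H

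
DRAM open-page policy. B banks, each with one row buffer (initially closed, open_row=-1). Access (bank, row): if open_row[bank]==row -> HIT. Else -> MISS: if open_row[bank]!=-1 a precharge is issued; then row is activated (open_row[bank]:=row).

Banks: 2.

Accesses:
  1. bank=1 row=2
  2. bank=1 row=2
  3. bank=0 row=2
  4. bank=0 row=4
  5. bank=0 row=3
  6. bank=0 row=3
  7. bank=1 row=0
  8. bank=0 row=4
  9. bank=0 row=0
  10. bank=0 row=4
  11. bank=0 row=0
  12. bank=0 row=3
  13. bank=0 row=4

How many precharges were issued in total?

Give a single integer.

Acc 1: bank1 row2 -> MISS (open row2); precharges=0
Acc 2: bank1 row2 -> HIT
Acc 3: bank0 row2 -> MISS (open row2); precharges=0
Acc 4: bank0 row4 -> MISS (open row4); precharges=1
Acc 5: bank0 row3 -> MISS (open row3); precharges=2
Acc 6: bank0 row3 -> HIT
Acc 7: bank1 row0 -> MISS (open row0); precharges=3
Acc 8: bank0 row4 -> MISS (open row4); precharges=4
Acc 9: bank0 row0 -> MISS (open row0); precharges=5
Acc 10: bank0 row4 -> MISS (open row4); precharges=6
Acc 11: bank0 row0 -> MISS (open row0); precharges=7
Acc 12: bank0 row3 -> MISS (open row3); precharges=8
Acc 13: bank0 row4 -> MISS (open row4); precharges=9

Answer: 9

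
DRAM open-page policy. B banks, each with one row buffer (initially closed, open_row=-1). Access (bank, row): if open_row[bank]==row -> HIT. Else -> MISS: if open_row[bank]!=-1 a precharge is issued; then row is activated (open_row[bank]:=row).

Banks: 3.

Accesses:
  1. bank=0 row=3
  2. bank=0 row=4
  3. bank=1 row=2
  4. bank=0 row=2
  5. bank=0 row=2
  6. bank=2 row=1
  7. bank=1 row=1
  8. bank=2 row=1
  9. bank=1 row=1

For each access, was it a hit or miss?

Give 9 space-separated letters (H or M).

Acc 1: bank0 row3 -> MISS (open row3); precharges=0
Acc 2: bank0 row4 -> MISS (open row4); precharges=1
Acc 3: bank1 row2 -> MISS (open row2); precharges=1
Acc 4: bank0 row2 -> MISS (open row2); precharges=2
Acc 5: bank0 row2 -> HIT
Acc 6: bank2 row1 -> MISS (open row1); precharges=2
Acc 7: bank1 row1 -> MISS (open row1); precharges=3
Acc 8: bank2 row1 -> HIT
Acc 9: bank1 row1 -> HIT

Answer: M M M M H M M H H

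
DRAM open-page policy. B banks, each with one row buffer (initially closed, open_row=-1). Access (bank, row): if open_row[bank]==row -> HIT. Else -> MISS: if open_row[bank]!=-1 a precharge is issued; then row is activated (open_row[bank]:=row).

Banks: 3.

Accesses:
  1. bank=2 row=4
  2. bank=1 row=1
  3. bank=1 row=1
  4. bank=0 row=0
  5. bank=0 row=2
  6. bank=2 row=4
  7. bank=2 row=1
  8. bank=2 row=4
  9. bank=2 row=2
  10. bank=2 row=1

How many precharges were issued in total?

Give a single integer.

Answer: 5

Derivation:
Acc 1: bank2 row4 -> MISS (open row4); precharges=0
Acc 2: bank1 row1 -> MISS (open row1); precharges=0
Acc 3: bank1 row1 -> HIT
Acc 4: bank0 row0 -> MISS (open row0); precharges=0
Acc 5: bank0 row2 -> MISS (open row2); precharges=1
Acc 6: bank2 row4 -> HIT
Acc 7: bank2 row1 -> MISS (open row1); precharges=2
Acc 8: bank2 row4 -> MISS (open row4); precharges=3
Acc 9: bank2 row2 -> MISS (open row2); precharges=4
Acc 10: bank2 row1 -> MISS (open row1); precharges=5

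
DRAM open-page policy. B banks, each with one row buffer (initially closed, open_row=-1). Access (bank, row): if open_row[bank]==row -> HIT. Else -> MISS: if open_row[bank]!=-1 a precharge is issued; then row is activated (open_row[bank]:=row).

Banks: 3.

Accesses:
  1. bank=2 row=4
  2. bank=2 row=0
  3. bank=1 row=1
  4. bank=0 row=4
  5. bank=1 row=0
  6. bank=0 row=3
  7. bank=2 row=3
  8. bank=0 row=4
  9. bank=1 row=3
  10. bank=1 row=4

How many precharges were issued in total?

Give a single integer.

Answer: 7

Derivation:
Acc 1: bank2 row4 -> MISS (open row4); precharges=0
Acc 2: bank2 row0 -> MISS (open row0); precharges=1
Acc 3: bank1 row1 -> MISS (open row1); precharges=1
Acc 4: bank0 row4 -> MISS (open row4); precharges=1
Acc 5: bank1 row0 -> MISS (open row0); precharges=2
Acc 6: bank0 row3 -> MISS (open row3); precharges=3
Acc 7: bank2 row3 -> MISS (open row3); precharges=4
Acc 8: bank0 row4 -> MISS (open row4); precharges=5
Acc 9: bank1 row3 -> MISS (open row3); precharges=6
Acc 10: bank1 row4 -> MISS (open row4); precharges=7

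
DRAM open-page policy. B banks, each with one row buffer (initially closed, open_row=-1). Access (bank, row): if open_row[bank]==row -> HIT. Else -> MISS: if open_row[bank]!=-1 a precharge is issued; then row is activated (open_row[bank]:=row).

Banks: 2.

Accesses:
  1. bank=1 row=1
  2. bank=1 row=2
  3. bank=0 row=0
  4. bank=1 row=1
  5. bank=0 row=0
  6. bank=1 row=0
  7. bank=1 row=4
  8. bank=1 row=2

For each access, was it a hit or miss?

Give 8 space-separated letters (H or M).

Answer: M M M M H M M M

Derivation:
Acc 1: bank1 row1 -> MISS (open row1); precharges=0
Acc 2: bank1 row2 -> MISS (open row2); precharges=1
Acc 3: bank0 row0 -> MISS (open row0); precharges=1
Acc 4: bank1 row1 -> MISS (open row1); precharges=2
Acc 5: bank0 row0 -> HIT
Acc 6: bank1 row0 -> MISS (open row0); precharges=3
Acc 7: bank1 row4 -> MISS (open row4); precharges=4
Acc 8: bank1 row2 -> MISS (open row2); precharges=5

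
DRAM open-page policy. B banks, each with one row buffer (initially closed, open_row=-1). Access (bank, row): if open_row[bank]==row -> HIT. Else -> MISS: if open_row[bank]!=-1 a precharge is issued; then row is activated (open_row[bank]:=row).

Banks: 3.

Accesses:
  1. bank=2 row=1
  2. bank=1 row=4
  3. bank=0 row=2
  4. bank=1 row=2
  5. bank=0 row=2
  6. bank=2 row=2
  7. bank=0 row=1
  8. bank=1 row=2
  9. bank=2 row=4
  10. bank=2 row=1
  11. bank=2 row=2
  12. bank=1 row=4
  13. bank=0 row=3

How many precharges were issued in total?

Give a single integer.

Acc 1: bank2 row1 -> MISS (open row1); precharges=0
Acc 2: bank1 row4 -> MISS (open row4); precharges=0
Acc 3: bank0 row2 -> MISS (open row2); precharges=0
Acc 4: bank1 row2 -> MISS (open row2); precharges=1
Acc 5: bank0 row2 -> HIT
Acc 6: bank2 row2 -> MISS (open row2); precharges=2
Acc 7: bank0 row1 -> MISS (open row1); precharges=3
Acc 8: bank1 row2 -> HIT
Acc 9: bank2 row4 -> MISS (open row4); precharges=4
Acc 10: bank2 row1 -> MISS (open row1); precharges=5
Acc 11: bank2 row2 -> MISS (open row2); precharges=6
Acc 12: bank1 row4 -> MISS (open row4); precharges=7
Acc 13: bank0 row3 -> MISS (open row3); precharges=8

Answer: 8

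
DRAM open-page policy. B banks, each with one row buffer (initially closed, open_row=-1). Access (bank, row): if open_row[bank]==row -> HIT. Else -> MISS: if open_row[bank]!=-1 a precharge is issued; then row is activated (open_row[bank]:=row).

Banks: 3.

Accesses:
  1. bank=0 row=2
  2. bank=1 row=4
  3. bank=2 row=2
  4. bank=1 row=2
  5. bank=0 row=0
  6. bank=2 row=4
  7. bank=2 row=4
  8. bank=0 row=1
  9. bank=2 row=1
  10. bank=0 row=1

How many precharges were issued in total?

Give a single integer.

Answer: 5

Derivation:
Acc 1: bank0 row2 -> MISS (open row2); precharges=0
Acc 2: bank1 row4 -> MISS (open row4); precharges=0
Acc 3: bank2 row2 -> MISS (open row2); precharges=0
Acc 4: bank1 row2 -> MISS (open row2); precharges=1
Acc 5: bank0 row0 -> MISS (open row0); precharges=2
Acc 6: bank2 row4 -> MISS (open row4); precharges=3
Acc 7: bank2 row4 -> HIT
Acc 8: bank0 row1 -> MISS (open row1); precharges=4
Acc 9: bank2 row1 -> MISS (open row1); precharges=5
Acc 10: bank0 row1 -> HIT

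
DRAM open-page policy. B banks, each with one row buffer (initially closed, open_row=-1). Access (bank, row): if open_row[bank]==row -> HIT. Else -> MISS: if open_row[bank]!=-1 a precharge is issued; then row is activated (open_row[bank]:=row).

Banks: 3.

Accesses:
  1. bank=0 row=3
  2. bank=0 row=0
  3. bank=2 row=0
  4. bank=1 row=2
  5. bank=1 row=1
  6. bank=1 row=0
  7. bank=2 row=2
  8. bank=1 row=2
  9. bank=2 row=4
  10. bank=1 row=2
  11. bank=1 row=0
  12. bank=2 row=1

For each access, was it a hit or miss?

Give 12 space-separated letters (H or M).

Acc 1: bank0 row3 -> MISS (open row3); precharges=0
Acc 2: bank0 row0 -> MISS (open row0); precharges=1
Acc 3: bank2 row0 -> MISS (open row0); precharges=1
Acc 4: bank1 row2 -> MISS (open row2); precharges=1
Acc 5: bank1 row1 -> MISS (open row1); precharges=2
Acc 6: bank1 row0 -> MISS (open row0); precharges=3
Acc 7: bank2 row2 -> MISS (open row2); precharges=4
Acc 8: bank1 row2 -> MISS (open row2); precharges=5
Acc 9: bank2 row4 -> MISS (open row4); precharges=6
Acc 10: bank1 row2 -> HIT
Acc 11: bank1 row0 -> MISS (open row0); precharges=7
Acc 12: bank2 row1 -> MISS (open row1); precharges=8

Answer: M M M M M M M M M H M M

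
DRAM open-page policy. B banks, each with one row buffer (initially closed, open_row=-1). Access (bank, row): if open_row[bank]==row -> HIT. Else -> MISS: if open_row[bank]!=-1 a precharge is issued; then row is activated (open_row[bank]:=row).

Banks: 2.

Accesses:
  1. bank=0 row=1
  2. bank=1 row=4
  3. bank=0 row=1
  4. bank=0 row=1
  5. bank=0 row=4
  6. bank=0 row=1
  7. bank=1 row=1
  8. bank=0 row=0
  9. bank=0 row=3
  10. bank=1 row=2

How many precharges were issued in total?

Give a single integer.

Answer: 6

Derivation:
Acc 1: bank0 row1 -> MISS (open row1); precharges=0
Acc 2: bank1 row4 -> MISS (open row4); precharges=0
Acc 3: bank0 row1 -> HIT
Acc 4: bank0 row1 -> HIT
Acc 5: bank0 row4 -> MISS (open row4); precharges=1
Acc 6: bank0 row1 -> MISS (open row1); precharges=2
Acc 7: bank1 row1 -> MISS (open row1); precharges=3
Acc 8: bank0 row0 -> MISS (open row0); precharges=4
Acc 9: bank0 row3 -> MISS (open row3); precharges=5
Acc 10: bank1 row2 -> MISS (open row2); precharges=6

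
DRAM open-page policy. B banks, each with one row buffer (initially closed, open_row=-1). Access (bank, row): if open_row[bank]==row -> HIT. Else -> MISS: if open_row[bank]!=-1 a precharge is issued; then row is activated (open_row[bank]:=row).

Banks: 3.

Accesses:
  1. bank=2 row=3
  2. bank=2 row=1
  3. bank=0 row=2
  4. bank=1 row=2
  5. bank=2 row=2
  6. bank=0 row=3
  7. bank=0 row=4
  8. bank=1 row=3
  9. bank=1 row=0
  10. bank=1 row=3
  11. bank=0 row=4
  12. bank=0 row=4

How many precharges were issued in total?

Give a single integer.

Acc 1: bank2 row3 -> MISS (open row3); precharges=0
Acc 2: bank2 row1 -> MISS (open row1); precharges=1
Acc 3: bank0 row2 -> MISS (open row2); precharges=1
Acc 4: bank1 row2 -> MISS (open row2); precharges=1
Acc 5: bank2 row2 -> MISS (open row2); precharges=2
Acc 6: bank0 row3 -> MISS (open row3); precharges=3
Acc 7: bank0 row4 -> MISS (open row4); precharges=4
Acc 8: bank1 row3 -> MISS (open row3); precharges=5
Acc 9: bank1 row0 -> MISS (open row0); precharges=6
Acc 10: bank1 row3 -> MISS (open row3); precharges=7
Acc 11: bank0 row4 -> HIT
Acc 12: bank0 row4 -> HIT

Answer: 7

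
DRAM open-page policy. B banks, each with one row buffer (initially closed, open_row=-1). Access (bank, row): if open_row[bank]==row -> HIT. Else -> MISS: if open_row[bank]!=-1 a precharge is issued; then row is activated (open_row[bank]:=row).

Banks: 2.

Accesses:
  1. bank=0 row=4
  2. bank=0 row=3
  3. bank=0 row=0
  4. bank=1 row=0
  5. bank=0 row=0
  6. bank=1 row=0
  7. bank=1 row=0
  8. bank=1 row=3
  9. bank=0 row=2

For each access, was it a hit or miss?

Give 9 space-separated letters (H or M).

Acc 1: bank0 row4 -> MISS (open row4); precharges=0
Acc 2: bank0 row3 -> MISS (open row3); precharges=1
Acc 3: bank0 row0 -> MISS (open row0); precharges=2
Acc 4: bank1 row0 -> MISS (open row0); precharges=2
Acc 5: bank0 row0 -> HIT
Acc 6: bank1 row0 -> HIT
Acc 7: bank1 row0 -> HIT
Acc 8: bank1 row3 -> MISS (open row3); precharges=3
Acc 9: bank0 row2 -> MISS (open row2); precharges=4

Answer: M M M M H H H M M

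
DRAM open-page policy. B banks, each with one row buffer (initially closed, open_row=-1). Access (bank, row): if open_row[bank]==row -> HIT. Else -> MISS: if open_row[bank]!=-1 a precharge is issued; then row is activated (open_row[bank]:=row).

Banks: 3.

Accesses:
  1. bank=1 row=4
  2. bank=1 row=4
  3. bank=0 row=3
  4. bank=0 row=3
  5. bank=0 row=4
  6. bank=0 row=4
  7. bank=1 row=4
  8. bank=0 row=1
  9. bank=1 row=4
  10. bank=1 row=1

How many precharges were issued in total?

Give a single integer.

Answer: 3

Derivation:
Acc 1: bank1 row4 -> MISS (open row4); precharges=0
Acc 2: bank1 row4 -> HIT
Acc 3: bank0 row3 -> MISS (open row3); precharges=0
Acc 4: bank0 row3 -> HIT
Acc 5: bank0 row4 -> MISS (open row4); precharges=1
Acc 6: bank0 row4 -> HIT
Acc 7: bank1 row4 -> HIT
Acc 8: bank0 row1 -> MISS (open row1); precharges=2
Acc 9: bank1 row4 -> HIT
Acc 10: bank1 row1 -> MISS (open row1); precharges=3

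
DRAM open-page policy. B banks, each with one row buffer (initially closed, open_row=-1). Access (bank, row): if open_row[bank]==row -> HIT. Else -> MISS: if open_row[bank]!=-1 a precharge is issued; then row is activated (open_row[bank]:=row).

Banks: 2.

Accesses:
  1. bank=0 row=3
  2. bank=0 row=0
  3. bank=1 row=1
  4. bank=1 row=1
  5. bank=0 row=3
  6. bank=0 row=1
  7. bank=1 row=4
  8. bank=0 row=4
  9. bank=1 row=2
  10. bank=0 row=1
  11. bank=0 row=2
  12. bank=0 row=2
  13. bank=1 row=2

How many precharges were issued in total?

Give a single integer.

Acc 1: bank0 row3 -> MISS (open row3); precharges=0
Acc 2: bank0 row0 -> MISS (open row0); precharges=1
Acc 3: bank1 row1 -> MISS (open row1); precharges=1
Acc 4: bank1 row1 -> HIT
Acc 5: bank0 row3 -> MISS (open row3); precharges=2
Acc 6: bank0 row1 -> MISS (open row1); precharges=3
Acc 7: bank1 row4 -> MISS (open row4); precharges=4
Acc 8: bank0 row4 -> MISS (open row4); precharges=5
Acc 9: bank1 row2 -> MISS (open row2); precharges=6
Acc 10: bank0 row1 -> MISS (open row1); precharges=7
Acc 11: bank0 row2 -> MISS (open row2); precharges=8
Acc 12: bank0 row2 -> HIT
Acc 13: bank1 row2 -> HIT

Answer: 8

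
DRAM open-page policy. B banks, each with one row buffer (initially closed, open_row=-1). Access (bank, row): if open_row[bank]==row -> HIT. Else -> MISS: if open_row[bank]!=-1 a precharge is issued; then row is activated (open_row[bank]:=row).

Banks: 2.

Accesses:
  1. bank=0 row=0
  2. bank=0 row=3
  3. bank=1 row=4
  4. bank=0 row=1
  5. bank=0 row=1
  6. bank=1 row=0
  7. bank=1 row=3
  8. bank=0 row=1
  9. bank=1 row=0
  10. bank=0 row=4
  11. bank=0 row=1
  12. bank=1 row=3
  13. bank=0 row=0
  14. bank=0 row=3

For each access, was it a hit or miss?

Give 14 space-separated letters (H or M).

Acc 1: bank0 row0 -> MISS (open row0); precharges=0
Acc 2: bank0 row3 -> MISS (open row3); precharges=1
Acc 3: bank1 row4 -> MISS (open row4); precharges=1
Acc 4: bank0 row1 -> MISS (open row1); precharges=2
Acc 5: bank0 row1 -> HIT
Acc 6: bank1 row0 -> MISS (open row0); precharges=3
Acc 7: bank1 row3 -> MISS (open row3); precharges=4
Acc 8: bank0 row1 -> HIT
Acc 9: bank1 row0 -> MISS (open row0); precharges=5
Acc 10: bank0 row4 -> MISS (open row4); precharges=6
Acc 11: bank0 row1 -> MISS (open row1); precharges=7
Acc 12: bank1 row3 -> MISS (open row3); precharges=8
Acc 13: bank0 row0 -> MISS (open row0); precharges=9
Acc 14: bank0 row3 -> MISS (open row3); precharges=10

Answer: M M M M H M M H M M M M M M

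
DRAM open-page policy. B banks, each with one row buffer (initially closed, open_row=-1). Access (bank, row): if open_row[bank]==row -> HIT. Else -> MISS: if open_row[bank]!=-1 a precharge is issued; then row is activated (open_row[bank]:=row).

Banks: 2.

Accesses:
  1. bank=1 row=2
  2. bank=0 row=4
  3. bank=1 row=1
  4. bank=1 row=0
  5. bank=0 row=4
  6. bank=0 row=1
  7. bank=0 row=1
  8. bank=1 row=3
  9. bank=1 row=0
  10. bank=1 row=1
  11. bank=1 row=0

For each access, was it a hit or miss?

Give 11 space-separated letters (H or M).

Answer: M M M M H M H M M M M

Derivation:
Acc 1: bank1 row2 -> MISS (open row2); precharges=0
Acc 2: bank0 row4 -> MISS (open row4); precharges=0
Acc 3: bank1 row1 -> MISS (open row1); precharges=1
Acc 4: bank1 row0 -> MISS (open row0); precharges=2
Acc 5: bank0 row4 -> HIT
Acc 6: bank0 row1 -> MISS (open row1); precharges=3
Acc 7: bank0 row1 -> HIT
Acc 8: bank1 row3 -> MISS (open row3); precharges=4
Acc 9: bank1 row0 -> MISS (open row0); precharges=5
Acc 10: bank1 row1 -> MISS (open row1); precharges=6
Acc 11: bank1 row0 -> MISS (open row0); precharges=7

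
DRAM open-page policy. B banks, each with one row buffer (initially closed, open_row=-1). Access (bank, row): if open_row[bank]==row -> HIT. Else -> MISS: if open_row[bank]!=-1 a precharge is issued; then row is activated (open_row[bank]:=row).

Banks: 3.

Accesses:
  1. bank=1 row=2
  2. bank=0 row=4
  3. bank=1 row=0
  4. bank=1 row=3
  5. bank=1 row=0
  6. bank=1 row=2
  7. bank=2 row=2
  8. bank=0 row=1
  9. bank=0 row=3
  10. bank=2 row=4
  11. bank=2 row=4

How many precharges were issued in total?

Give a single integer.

Acc 1: bank1 row2 -> MISS (open row2); precharges=0
Acc 2: bank0 row4 -> MISS (open row4); precharges=0
Acc 3: bank1 row0 -> MISS (open row0); precharges=1
Acc 4: bank1 row3 -> MISS (open row3); precharges=2
Acc 5: bank1 row0 -> MISS (open row0); precharges=3
Acc 6: bank1 row2 -> MISS (open row2); precharges=4
Acc 7: bank2 row2 -> MISS (open row2); precharges=4
Acc 8: bank0 row1 -> MISS (open row1); precharges=5
Acc 9: bank0 row3 -> MISS (open row3); precharges=6
Acc 10: bank2 row4 -> MISS (open row4); precharges=7
Acc 11: bank2 row4 -> HIT

Answer: 7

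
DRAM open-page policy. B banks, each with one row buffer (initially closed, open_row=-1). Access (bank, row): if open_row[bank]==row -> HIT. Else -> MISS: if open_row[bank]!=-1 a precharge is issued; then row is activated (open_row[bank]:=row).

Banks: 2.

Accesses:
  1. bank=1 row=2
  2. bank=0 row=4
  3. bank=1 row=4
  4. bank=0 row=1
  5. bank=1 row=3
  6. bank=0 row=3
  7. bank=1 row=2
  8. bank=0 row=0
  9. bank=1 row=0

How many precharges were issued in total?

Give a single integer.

Answer: 7

Derivation:
Acc 1: bank1 row2 -> MISS (open row2); precharges=0
Acc 2: bank0 row4 -> MISS (open row4); precharges=0
Acc 3: bank1 row4 -> MISS (open row4); precharges=1
Acc 4: bank0 row1 -> MISS (open row1); precharges=2
Acc 5: bank1 row3 -> MISS (open row3); precharges=3
Acc 6: bank0 row3 -> MISS (open row3); precharges=4
Acc 7: bank1 row2 -> MISS (open row2); precharges=5
Acc 8: bank0 row0 -> MISS (open row0); precharges=6
Acc 9: bank1 row0 -> MISS (open row0); precharges=7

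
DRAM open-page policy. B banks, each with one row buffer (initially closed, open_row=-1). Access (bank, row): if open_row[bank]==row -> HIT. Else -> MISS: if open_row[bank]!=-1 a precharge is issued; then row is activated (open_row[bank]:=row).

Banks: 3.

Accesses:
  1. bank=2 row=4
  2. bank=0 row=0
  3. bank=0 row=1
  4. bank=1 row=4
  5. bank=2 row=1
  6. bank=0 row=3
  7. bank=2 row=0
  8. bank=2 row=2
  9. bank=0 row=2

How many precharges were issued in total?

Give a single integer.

Answer: 6

Derivation:
Acc 1: bank2 row4 -> MISS (open row4); precharges=0
Acc 2: bank0 row0 -> MISS (open row0); precharges=0
Acc 3: bank0 row1 -> MISS (open row1); precharges=1
Acc 4: bank1 row4 -> MISS (open row4); precharges=1
Acc 5: bank2 row1 -> MISS (open row1); precharges=2
Acc 6: bank0 row3 -> MISS (open row3); precharges=3
Acc 7: bank2 row0 -> MISS (open row0); precharges=4
Acc 8: bank2 row2 -> MISS (open row2); precharges=5
Acc 9: bank0 row2 -> MISS (open row2); precharges=6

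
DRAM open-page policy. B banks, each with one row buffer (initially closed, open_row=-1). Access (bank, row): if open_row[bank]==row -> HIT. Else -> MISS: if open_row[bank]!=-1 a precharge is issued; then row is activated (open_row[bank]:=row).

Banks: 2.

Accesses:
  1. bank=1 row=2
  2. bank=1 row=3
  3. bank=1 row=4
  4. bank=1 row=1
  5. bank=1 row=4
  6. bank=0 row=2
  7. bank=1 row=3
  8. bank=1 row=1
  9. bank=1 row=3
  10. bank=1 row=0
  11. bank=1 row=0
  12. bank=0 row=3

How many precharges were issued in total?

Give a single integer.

Answer: 9

Derivation:
Acc 1: bank1 row2 -> MISS (open row2); precharges=0
Acc 2: bank1 row3 -> MISS (open row3); precharges=1
Acc 3: bank1 row4 -> MISS (open row4); precharges=2
Acc 4: bank1 row1 -> MISS (open row1); precharges=3
Acc 5: bank1 row4 -> MISS (open row4); precharges=4
Acc 6: bank0 row2 -> MISS (open row2); precharges=4
Acc 7: bank1 row3 -> MISS (open row3); precharges=5
Acc 8: bank1 row1 -> MISS (open row1); precharges=6
Acc 9: bank1 row3 -> MISS (open row3); precharges=7
Acc 10: bank1 row0 -> MISS (open row0); precharges=8
Acc 11: bank1 row0 -> HIT
Acc 12: bank0 row3 -> MISS (open row3); precharges=9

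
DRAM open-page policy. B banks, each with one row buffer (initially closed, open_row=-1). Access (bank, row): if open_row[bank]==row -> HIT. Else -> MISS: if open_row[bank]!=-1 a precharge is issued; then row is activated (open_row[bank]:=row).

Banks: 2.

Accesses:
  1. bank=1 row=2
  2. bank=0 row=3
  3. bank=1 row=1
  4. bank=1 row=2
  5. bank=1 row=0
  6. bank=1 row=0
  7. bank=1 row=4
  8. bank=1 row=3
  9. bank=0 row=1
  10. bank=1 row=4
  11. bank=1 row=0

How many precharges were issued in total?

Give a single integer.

Answer: 8

Derivation:
Acc 1: bank1 row2 -> MISS (open row2); precharges=0
Acc 2: bank0 row3 -> MISS (open row3); precharges=0
Acc 3: bank1 row1 -> MISS (open row1); precharges=1
Acc 4: bank1 row2 -> MISS (open row2); precharges=2
Acc 5: bank1 row0 -> MISS (open row0); precharges=3
Acc 6: bank1 row0 -> HIT
Acc 7: bank1 row4 -> MISS (open row4); precharges=4
Acc 8: bank1 row3 -> MISS (open row3); precharges=5
Acc 9: bank0 row1 -> MISS (open row1); precharges=6
Acc 10: bank1 row4 -> MISS (open row4); precharges=7
Acc 11: bank1 row0 -> MISS (open row0); precharges=8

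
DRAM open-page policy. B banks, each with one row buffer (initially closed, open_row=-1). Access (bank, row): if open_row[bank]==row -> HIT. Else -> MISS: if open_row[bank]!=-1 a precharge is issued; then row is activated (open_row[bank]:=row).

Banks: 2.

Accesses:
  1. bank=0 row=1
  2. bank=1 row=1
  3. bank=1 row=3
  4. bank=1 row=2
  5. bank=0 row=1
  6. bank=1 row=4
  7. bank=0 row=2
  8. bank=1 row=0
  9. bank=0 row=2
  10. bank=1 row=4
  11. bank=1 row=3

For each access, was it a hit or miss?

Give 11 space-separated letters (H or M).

Answer: M M M M H M M M H M M

Derivation:
Acc 1: bank0 row1 -> MISS (open row1); precharges=0
Acc 2: bank1 row1 -> MISS (open row1); precharges=0
Acc 3: bank1 row3 -> MISS (open row3); precharges=1
Acc 4: bank1 row2 -> MISS (open row2); precharges=2
Acc 5: bank0 row1 -> HIT
Acc 6: bank1 row4 -> MISS (open row4); precharges=3
Acc 7: bank0 row2 -> MISS (open row2); precharges=4
Acc 8: bank1 row0 -> MISS (open row0); precharges=5
Acc 9: bank0 row2 -> HIT
Acc 10: bank1 row4 -> MISS (open row4); precharges=6
Acc 11: bank1 row3 -> MISS (open row3); precharges=7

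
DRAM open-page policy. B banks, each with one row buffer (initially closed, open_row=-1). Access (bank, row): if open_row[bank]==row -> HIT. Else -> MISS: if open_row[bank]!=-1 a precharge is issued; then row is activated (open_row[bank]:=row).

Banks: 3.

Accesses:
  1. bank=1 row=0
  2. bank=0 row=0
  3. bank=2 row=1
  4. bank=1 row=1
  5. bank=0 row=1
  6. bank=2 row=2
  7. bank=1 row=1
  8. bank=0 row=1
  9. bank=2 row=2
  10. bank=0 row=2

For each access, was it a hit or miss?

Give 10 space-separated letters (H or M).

Acc 1: bank1 row0 -> MISS (open row0); precharges=0
Acc 2: bank0 row0 -> MISS (open row0); precharges=0
Acc 3: bank2 row1 -> MISS (open row1); precharges=0
Acc 4: bank1 row1 -> MISS (open row1); precharges=1
Acc 5: bank0 row1 -> MISS (open row1); precharges=2
Acc 6: bank2 row2 -> MISS (open row2); precharges=3
Acc 7: bank1 row1 -> HIT
Acc 8: bank0 row1 -> HIT
Acc 9: bank2 row2 -> HIT
Acc 10: bank0 row2 -> MISS (open row2); precharges=4

Answer: M M M M M M H H H M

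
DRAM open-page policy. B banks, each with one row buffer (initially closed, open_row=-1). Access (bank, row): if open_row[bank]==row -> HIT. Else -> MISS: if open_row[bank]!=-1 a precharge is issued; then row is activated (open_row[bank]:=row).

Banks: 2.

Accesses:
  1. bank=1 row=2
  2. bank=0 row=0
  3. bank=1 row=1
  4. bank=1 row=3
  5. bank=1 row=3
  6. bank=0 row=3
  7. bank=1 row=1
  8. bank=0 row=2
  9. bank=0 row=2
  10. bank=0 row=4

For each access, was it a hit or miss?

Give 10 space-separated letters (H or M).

Answer: M M M M H M M M H M

Derivation:
Acc 1: bank1 row2 -> MISS (open row2); precharges=0
Acc 2: bank0 row0 -> MISS (open row0); precharges=0
Acc 3: bank1 row1 -> MISS (open row1); precharges=1
Acc 4: bank1 row3 -> MISS (open row3); precharges=2
Acc 5: bank1 row3 -> HIT
Acc 6: bank0 row3 -> MISS (open row3); precharges=3
Acc 7: bank1 row1 -> MISS (open row1); precharges=4
Acc 8: bank0 row2 -> MISS (open row2); precharges=5
Acc 9: bank0 row2 -> HIT
Acc 10: bank0 row4 -> MISS (open row4); precharges=6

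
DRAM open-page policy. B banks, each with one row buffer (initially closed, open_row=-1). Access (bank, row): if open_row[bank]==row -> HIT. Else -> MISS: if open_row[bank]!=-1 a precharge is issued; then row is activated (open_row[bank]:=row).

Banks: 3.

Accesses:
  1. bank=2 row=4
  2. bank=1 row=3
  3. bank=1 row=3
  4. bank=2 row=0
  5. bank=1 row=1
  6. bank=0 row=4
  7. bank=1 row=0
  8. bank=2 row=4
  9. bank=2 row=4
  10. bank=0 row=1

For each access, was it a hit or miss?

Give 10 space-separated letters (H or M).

Acc 1: bank2 row4 -> MISS (open row4); precharges=0
Acc 2: bank1 row3 -> MISS (open row3); precharges=0
Acc 3: bank1 row3 -> HIT
Acc 4: bank2 row0 -> MISS (open row0); precharges=1
Acc 5: bank1 row1 -> MISS (open row1); precharges=2
Acc 6: bank0 row4 -> MISS (open row4); precharges=2
Acc 7: bank1 row0 -> MISS (open row0); precharges=3
Acc 8: bank2 row4 -> MISS (open row4); precharges=4
Acc 9: bank2 row4 -> HIT
Acc 10: bank0 row1 -> MISS (open row1); precharges=5

Answer: M M H M M M M M H M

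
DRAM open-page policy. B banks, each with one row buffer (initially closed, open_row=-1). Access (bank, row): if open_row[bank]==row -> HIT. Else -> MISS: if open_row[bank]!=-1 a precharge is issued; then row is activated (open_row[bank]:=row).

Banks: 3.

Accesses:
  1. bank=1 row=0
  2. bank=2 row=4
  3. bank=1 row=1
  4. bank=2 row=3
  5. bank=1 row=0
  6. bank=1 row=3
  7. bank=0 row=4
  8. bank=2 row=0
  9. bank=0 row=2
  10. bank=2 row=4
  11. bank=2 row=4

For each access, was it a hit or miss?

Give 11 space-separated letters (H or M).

Acc 1: bank1 row0 -> MISS (open row0); precharges=0
Acc 2: bank2 row4 -> MISS (open row4); precharges=0
Acc 3: bank1 row1 -> MISS (open row1); precharges=1
Acc 4: bank2 row3 -> MISS (open row3); precharges=2
Acc 5: bank1 row0 -> MISS (open row0); precharges=3
Acc 6: bank1 row3 -> MISS (open row3); precharges=4
Acc 7: bank0 row4 -> MISS (open row4); precharges=4
Acc 8: bank2 row0 -> MISS (open row0); precharges=5
Acc 9: bank0 row2 -> MISS (open row2); precharges=6
Acc 10: bank2 row4 -> MISS (open row4); precharges=7
Acc 11: bank2 row4 -> HIT

Answer: M M M M M M M M M M H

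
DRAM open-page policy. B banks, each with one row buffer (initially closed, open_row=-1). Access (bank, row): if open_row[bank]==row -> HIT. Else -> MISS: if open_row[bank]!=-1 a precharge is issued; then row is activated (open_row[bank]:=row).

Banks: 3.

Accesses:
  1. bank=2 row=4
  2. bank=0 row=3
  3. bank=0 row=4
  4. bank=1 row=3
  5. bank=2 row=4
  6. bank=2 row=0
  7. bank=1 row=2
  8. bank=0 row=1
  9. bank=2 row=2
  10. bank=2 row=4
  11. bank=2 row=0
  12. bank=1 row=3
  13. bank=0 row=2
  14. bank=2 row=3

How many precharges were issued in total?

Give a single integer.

Acc 1: bank2 row4 -> MISS (open row4); precharges=0
Acc 2: bank0 row3 -> MISS (open row3); precharges=0
Acc 3: bank0 row4 -> MISS (open row4); precharges=1
Acc 4: bank1 row3 -> MISS (open row3); precharges=1
Acc 5: bank2 row4 -> HIT
Acc 6: bank2 row0 -> MISS (open row0); precharges=2
Acc 7: bank1 row2 -> MISS (open row2); precharges=3
Acc 8: bank0 row1 -> MISS (open row1); precharges=4
Acc 9: bank2 row2 -> MISS (open row2); precharges=5
Acc 10: bank2 row4 -> MISS (open row4); precharges=6
Acc 11: bank2 row0 -> MISS (open row0); precharges=7
Acc 12: bank1 row3 -> MISS (open row3); precharges=8
Acc 13: bank0 row2 -> MISS (open row2); precharges=9
Acc 14: bank2 row3 -> MISS (open row3); precharges=10

Answer: 10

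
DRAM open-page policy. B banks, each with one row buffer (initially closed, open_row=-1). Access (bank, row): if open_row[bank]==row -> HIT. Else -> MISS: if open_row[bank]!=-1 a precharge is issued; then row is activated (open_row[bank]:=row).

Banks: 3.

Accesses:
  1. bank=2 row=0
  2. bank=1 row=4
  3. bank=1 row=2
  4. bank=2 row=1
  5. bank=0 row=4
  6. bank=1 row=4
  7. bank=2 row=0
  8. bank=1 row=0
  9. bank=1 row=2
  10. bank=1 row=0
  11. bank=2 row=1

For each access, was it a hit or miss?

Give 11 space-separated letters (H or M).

Acc 1: bank2 row0 -> MISS (open row0); precharges=0
Acc 2: bank1 row4 -> MISS (open row4); precharges=0
Acc 3: bank1 row2 -> MISS (open row2); precharges=1
Acc 4: bank2 row1 -> MISS (open row1); precharges=2
Acc 5: bank0 row4 -> MISS (open row4); precharges=2
Acc 6: bank1 row4 -> MISS (open row4); precharges=3
Acc 7: bank2 row0 -> MISS (open row0); precharges=4
Acc 8: bank1 row0 -> MISS (open row0); precharges=5
Acc 9: bank1 row2 -> MISS (open row2); precharges=6
Acc 10: bank1 row0 -> MISS (open row0); precharges=7
Acc 11: bank2 row1 -> MISS (open row1); precharges=8

Answer: M M M M M M M M M M M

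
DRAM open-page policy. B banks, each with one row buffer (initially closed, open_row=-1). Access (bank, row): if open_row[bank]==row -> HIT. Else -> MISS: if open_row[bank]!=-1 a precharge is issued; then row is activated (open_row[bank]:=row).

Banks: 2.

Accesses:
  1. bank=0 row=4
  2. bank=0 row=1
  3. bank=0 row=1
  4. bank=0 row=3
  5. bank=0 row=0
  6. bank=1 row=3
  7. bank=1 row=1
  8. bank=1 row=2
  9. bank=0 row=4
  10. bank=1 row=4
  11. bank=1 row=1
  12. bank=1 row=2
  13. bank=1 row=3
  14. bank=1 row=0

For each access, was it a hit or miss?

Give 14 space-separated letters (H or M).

Acc 1: bank0 row4 -> MISS (open row4); precharges=0
Acc 2: bank0 row1 -> MISS (open row1); precharges=1
Acc 3: bank0 row1 -> HIT
Acc 4: bank0 row3 -> MISS (open row3); precharges=2
Acc 5: bank0 row0 -> MISS (open row0); precharges=3
Acc 6: bank1 row3 -> MISS (open row3); precharges=3
Acc 7: bank1 row1 -> MISS (open row1); precharges=4
Acc 8: bank1 row2 -> MISS (open row2); precharges=5
Acc 9: bank0 row4 -> MISS (open row4); precharges=6
Acc 10: bank1 row4 -> MISS (open row4); precharges=7
Acc 11: bank1 row1 -> MISS (open row1); precharges=8
Acc 12: bank1 row2 -> MISS (open row2); precharges=9
Acc 13: bank1 row3 -> MISS (open row3); precharges=10
Acc 14: bank1 row0 -> MISS (open row0); precharges=11

Answer: M M H M M M M M M M M M M M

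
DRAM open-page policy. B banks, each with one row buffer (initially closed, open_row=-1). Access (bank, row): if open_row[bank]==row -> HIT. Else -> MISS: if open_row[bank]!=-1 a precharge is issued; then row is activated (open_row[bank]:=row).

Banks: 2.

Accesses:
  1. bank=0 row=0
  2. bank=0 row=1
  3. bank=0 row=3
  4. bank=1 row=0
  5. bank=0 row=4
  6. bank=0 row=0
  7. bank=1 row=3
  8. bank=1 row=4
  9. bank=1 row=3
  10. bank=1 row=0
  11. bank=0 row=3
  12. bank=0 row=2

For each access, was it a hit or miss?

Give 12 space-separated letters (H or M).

Acc 1: bank0 row0 -> MISS (open row0); precharges=0
Acc 2: bank0 row1 -> MISS (open row1); precharges=1
Acc 3: bank0 row3 -> MISS (open row3); precharges=2
Acc 4: bank1 row0 -> MISS (open row0); precharges=2
Acc 5: bank0 row4 -> MISS (open row4); precharges=3
Acc 6: bank0 row0 -> MISS (open row0); precharges=4
Acc 7: bank1 row3 -> MISS (open row3); precharges=5
Acc 8: bank1 row4 -> MISS (open row4); precharges=6
Acc 9: bank1 row3 -> MISS (open row3); precharges=7
Acc 10: bank1 row0 -> MISS (open row0); precharges=8
Acc 11: bank0 row3 -> MISS (open row3); precharges=9
Acc 12: bank0 row2 -> MISS (open row2); precharges=10

Answer: M M M M M M M M M M M M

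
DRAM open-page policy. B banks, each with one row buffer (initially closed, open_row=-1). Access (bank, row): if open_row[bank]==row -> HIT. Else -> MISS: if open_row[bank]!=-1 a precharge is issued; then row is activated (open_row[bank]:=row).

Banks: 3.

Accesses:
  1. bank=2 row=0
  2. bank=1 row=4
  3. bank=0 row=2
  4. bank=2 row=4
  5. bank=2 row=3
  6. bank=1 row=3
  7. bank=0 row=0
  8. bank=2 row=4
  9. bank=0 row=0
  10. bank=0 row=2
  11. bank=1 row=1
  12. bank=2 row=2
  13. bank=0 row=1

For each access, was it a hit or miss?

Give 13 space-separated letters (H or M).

Answer: M M M M M M M M H M M M M

Derivation:
Acc 1: bank2 row0 -> MISS (open row0); precharges=0
Acc 2: bank1 row4 -> MISS (open row4); precharges=0
Acc 3: bank0 row2 -> MISS (open row2); precharges=0
Acc 4: bank2 row4 -> MISS (open row4); precharges=1
Acc 5: bank2 row3 -> MISS (open row3); precharges=2
Acc 6: bank1 row3 -> MISS (open row3); precharges=3
Acc 7: bank0 row0 -> MISS (open row0); precharges=4
Acc 8: bank2 row4 -> MISS (open row4); precharges=5
Acc 9: bank0 row0 -> HIT
Acc 10: bank0 row2 -> MISS (open row2); precharges=6
Acc 11: bank1 row1 -> MISS (open row1); precharges=7
Acc 12: bank2 row2 -> MISS (open row2); precharges=8
Acc 13: bank0 row1 -> MISS (open row1); precharges=9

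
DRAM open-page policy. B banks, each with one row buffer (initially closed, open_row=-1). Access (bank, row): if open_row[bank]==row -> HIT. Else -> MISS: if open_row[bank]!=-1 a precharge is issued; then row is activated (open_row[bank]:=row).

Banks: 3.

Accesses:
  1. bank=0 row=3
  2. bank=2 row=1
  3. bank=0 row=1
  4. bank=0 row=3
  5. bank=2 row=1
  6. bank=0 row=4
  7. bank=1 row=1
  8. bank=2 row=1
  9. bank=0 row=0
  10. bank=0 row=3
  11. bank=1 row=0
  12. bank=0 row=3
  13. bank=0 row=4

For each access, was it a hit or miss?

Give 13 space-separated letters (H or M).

Answer: M M M M H M M H M M M H M

Derivation:
Acc 1: bank0 row3 -> MISS (open row3); precharges=0
Acc 2: bank2 row1 -> MISS (open row1); precharges=0
Acc 3: bank0 row1 -> MISS (open row1); precharges=1
Acc 4: bank0 row3 -> MISS (open row3); precharges=2
Acc 5: bank2 row1 -> HIT
Acc 6: bank0 row4 -> MISS (open row4); precharges=3
Acc 7: bank1 row1 -> MISS (open row1); precharges=3
Acc 8: bank2 row1 -> HIT
Acc 9: bank0 row0 -> MISS (open row0); precharges=4
Acc 10: bank0 row3 -> MISS (open row3); precharges=5
Acc 11: bank1 row0 -> MISS (open row0); precharges=6
Acc 12: bank0 row3 -> HIT
Acc 13: bank0 row4 -> MISS (open row4); precharges=7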